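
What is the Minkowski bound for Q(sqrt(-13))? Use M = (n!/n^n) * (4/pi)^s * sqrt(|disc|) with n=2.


d = -13, d mod 4 = 3, so disc(K) = 4d = -52; |disc(K)| = 52
Imaginary quadratic field, so n = 2, s = r2 = 1, r1 = 0
M = (n!/n^n) * (4/pi)^s * sqrt(|disc(K)|) = (2!/2^2) * (4/pi)^1 * sqrt(52)
= 0.5 * 1.273240 * 7.211103
= 4.5907

4.5907


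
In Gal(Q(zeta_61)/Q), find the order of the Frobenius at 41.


The Frobenius at p in Gal(Q(zeta_n)/Q) = (Z/nZ)* is the class of p, so its order is ord_61(41), the smallest k >= 1 with 41^k = 1 mod 61.
n = 61 = 61, phi(61) = 60; the order divides phi(n).
Divisors of 60: 1, 2, 3, 4, 5, 6, 10, 12, 15, 20, 30, 60
Repeated squaring mod 61: 41^1 = 41, 41^2 = 34, 41^4 = 58, 41^8 = 9, 41^16 = 20, 41^32 = 34
Test divisors in increasing order:
  k=1: 41^1 = 41 mod 61
  k=2: 41^2 = 34 mod 61
  k=3: 41^3 = 34 * 41 = 52 mod 61
  k=4: 41^4 = 58 mod 61
  k=5: 41^5 = 58 * 41 = 60 mod 61
  k=6: 41^6 = 58 * 34 = 20 mod 61
  k=10: 41^10 = 9 * 34 = 1 mod 61  <- first divisor giving 1
Order = 10

10


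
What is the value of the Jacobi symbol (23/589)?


Compute (23/589) via quadratic reciprocity:
  reciprocity: (23/589) -> +(589/23)
  reduce: (14/23)
  pull out 2: (2/23) = +1  (since 23 mod 8 = 7)
  reciprocity: (7/23) -> -(23/7)
  reduce: (2/7)
  pull out 2: (2/7) = +1  (since 7 mod 8 = 7)
  (1/7) = 1
Product of signs = -1

-1


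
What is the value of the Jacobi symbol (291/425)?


Compute (291/425) via quadratic reciprocity:
  reciprocity: (291/425) -> +(425/291)
  reduce: (134/291)
  pull out 2: (2/291) = -1  (since 291 mod 8 = 3)
  reciprocity: (67/291) -> -(291/67)
  reduce: (23/67)
  reciprocity: (23/67) -> -(67/23)
  reduce: (21/23)
  reciprocity: (21/23) -> +(23/21)
  reduce: (2/21)
  pull out 2: (2/21) = -1  (since 21 mod 8 = 5)
  (1/21) = 1
Product of signs = 1

1


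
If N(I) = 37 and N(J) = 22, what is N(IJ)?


N(IJ) = N(I) * N(J)
= 37 * 22
= 814

814


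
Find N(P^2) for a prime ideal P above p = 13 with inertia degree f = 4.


N(P^a) = p^(a*f)
= 13^(2*4)
= 13^8
= 815730721

815730721


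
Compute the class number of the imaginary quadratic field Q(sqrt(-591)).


K = Q(sqrt(-591)). d mod 4 = 1, so D = disc(K) = d = -591
h(K) equals the number of primitive reduced positive-definite forms (a, b, c) = a*x^2 + b*x*y + c*y^2 with b^2 - 4ac = D,
where reduced means |b| <= a <= c, with b >= 0 whenever |b| = a or a = c, and primitive means gcd(a, b, c) = 1.
Reduced forces 3a^2 <= |D| = 591, so 1 <= a <= 14; b must have the parity of D, and c = (b^2 - D)/(4a) must be an integer >= a.
Enumerate a = 1..14, b in [-a, a]:
  a=1: (1, 1, 148)  [1]
  a=2: (2, -1, 74), (2, 1, 74)  [2]
  a=3: (3, 3, 50)  [1]
  a=4: (4, -1, 37), (4, 1, 37)  [2]
  a=5: (5, -3, 30), (5, 3, 30)  [2]
  a=6: (6, -3, 25), (6, 3, 25)  [2]
  a=7: (7, -5, 22), (7, 5, 22)  [2]
  a=8: (8, -7, 20), (8, 7, 20)  [2]
  a=9: none
  a=10: (10, -7, 16), (10, -3, 15), (10, 3, 15), (10, 7, 16)  [4]
  a=11: (11, -5, 14), (11, 5, 14)  [2]
  a=12: (12, -9, 14), (12, 9, 14)  [2]
  a=13..14: none
Total reduced forms: 1 + 2 + 1 + 2 + 2 + 2 + 2 + 2 + 4 + 2 + 2 = 22
h = 22

22


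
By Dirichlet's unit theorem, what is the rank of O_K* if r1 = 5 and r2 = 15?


By Dirichlet's unit theorem:
rank = r1 + r2 - 1
= 5 + 15 - 1
= 19

19


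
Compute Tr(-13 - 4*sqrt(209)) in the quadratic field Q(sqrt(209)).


Tr(a + b*sqrt(d)) = (a + b*sqrt(d)) + (a - b*sqrt(d)) = 2a
= 2 * (-13)
= -26

-26


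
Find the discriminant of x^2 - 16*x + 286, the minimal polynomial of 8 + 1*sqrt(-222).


The element 8 + 1*sqrt(-222) has minimal polynomial:
x^2 - 16*x + 286
Discriminant = (-16)^2 - 4*(286)
= 256 - 1144
= -888

-888


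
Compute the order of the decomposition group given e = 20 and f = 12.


|D_P| = e * f
= 20 * 12
= 240

240


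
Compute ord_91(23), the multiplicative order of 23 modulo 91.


We want ord_91(23), the smallest k >= 1 with 23^k = 1 mod 91.
n = 91 = 7 * 13, phi(91) = 72; the order divides phi(n).
Divisors of 72: 1, 2, 3, 4, 6, 8, 9, 12, 18, 24, 36, 72
Repeated squaring mod 91: 23^1 = 23, 23^2 = 74, 23^4 = 16, 23^8 = 74, 23^16 = 16, 23^32 = 74, 23^64 = 16
Test divisors in increasing order:
  k=1: 23^1 = 23 mod 91
  k=2: 23^2 = 74 mod 91
  k=3: 23^3 = 74 * 23 = 64 mod 91
  k=4: 23^4 = 16 mod 91
  k=6: 23^6 = 16 * 74 = 1 mod 91  <- first divisor giving 1
Order = 6

6


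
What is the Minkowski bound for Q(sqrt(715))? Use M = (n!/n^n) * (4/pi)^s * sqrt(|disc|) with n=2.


d = 715, d mod 4 = 3, so disc(K) = 4d = 2860; |disc(K)| = 2860
Real quadratic field, so n = 2, s = r2 = 0, r1 = 2
M = (n!/n^n) * (4/pi)^s * sqrt(|disc(K)|) = (2!/2^2) * (4/pi)^0 * sqrt(2860)
= 0.5 * 1.000000 * 53.478968
= 26.7395

26.7395


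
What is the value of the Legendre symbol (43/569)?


p = 569 is prime, so compute (43/569) with the reciprocity algorithm (Jacobi-symbol steps: pull out 2s via (2/n), flip via reciprocity, reduce):
  reciprocity: (43/569) -> +(569/43)
  reduce: (10/43)
  pull out 2: (2/43) = -1  (since 43 mod 8 = 3)
  reciprocity: (5/43) -> +(43/5)
  reduce: (3/5)
  reciprocity: (3/5) -> +(5/3)
  reduce: (2/3)
  pull out 2: (2/3) = -1  (since 3 mod 8 = 3)
  (1/3) = 1
Product of signs = 1
(43/569) = 1

1


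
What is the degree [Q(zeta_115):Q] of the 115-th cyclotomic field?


The degree equals Euler's totient phi(115).
115 = 5 * 23
phi(115) = 88

88


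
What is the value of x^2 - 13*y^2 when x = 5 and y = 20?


x^2 - d*y^2
= 5^2 - 13*20^2
= 25 - 5200
= -5175

-5175


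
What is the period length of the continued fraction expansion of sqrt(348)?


Run the CF algorithm for sqrt(348).
a_0 = floor(sqrt(348)) = 18; set m_0=0, q_0=1.
Recurrence: m' = q*a - m,  q' = (d - m'^2)/q,  a' = floor((a_0 + m')/q').
  step 1: m=18, q=24, a=1
  step 2: m=6, q=13, a=1
  step 3: m=7, q=23, a=1
  step 4: m=16, q=4, a=8
  step 5: m=16, q=23, a=1
  step 6: m=7, q=13, a=1
  step 7: m=6, q=24, a=1
  step 8: m=18, q=1, a=36
a_8 = 2*a_0 = 36, so the period closes here.
sqrt(348) = [18; 1, 1, 1, 8, 1, 1, 1, 36]
Period length = 8

8


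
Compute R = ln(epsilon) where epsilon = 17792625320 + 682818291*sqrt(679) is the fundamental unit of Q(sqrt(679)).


epsilon = 17792625320 + 682818291*sqrt(679)
= 3.5585e+10
R = ln(3.5585e+10)
= 24.2952

24.2952


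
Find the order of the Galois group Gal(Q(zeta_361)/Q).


|Gal(Q(zeta_361)/Q)| = phi(361)
= 342

342


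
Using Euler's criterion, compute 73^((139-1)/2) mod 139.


p = 139 is prime and the exponent is (p-1)/2 = 69, so by Euler's criterion 73^69 = (73/139) = +1 or -1 mod 139.
Compute by square-and-multiply:
  69 = 64 + 4 + 1 (binary 1000101)
  Repeated squaring mod 139: 73^1 = 73, 73^2 = 47, 73^4 = 124, 73^8 = 86, 73^16 = 29, 73^32 = 7, 73^64 = 49
  73^69 = 73^64 * 73^4 * 73^1 = 49 * 124 * 73 mod 139
    49 * 124 = 6076 = 99 mod 139
    99 * 73 = 7227 = 138 mod 139
  73^69 = 138 mod 139
Result 138 = p - 1 = -1 mod 139: 73 is a quadratic non-residue mod 139. As a residue in [0, p-1] the value is 138.
73^69 mod 139 = 138

138


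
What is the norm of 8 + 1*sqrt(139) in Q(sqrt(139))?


N(a + b*sqrt(d)) = a^2 - d*b^2
= (8)^2 - (139)*(1)^2
= 64 - 139
= -75

-75


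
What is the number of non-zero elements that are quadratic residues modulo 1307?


For prime p, the number of non-zero quadratic residues is (p-1)/2.
= (1307-1)/2
= 653

653


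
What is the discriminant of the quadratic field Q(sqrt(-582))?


For K = Q(sqrt(d)) with d squarefree: disc(K) = d if d = 1 mod 4, and disc(K) = 4d if d = 2 or 3 mod 4.
Here d = -582, and d mod 4 = 2.
d = 2 mod 4, not 1 (O_K = Z[sqrt(d)]), so disc(K) = 4d = 4 * (-582) = -2328

-2328


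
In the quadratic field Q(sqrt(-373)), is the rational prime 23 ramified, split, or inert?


K = Q(sqrt(-373)). Since d mod 4 = 3, disc(K) = -1492.
Check p | disc: -1492 mod 23 = 3.
p does not divide disc. Compute Legendre symbol (d/p):
18^((23-1)/2) mod 23 = 1
(d/p) = 1, so p splits: (p) = P*P' with e=1, f=1, g=2.
Therefore p is split.

split


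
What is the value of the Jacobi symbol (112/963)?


Compute (112/963) via quadratic reciprocity:
  pull out 2: (2/963) = -1  (since 963 mod 8 = 3)
  pull out 2: (2/963) = -1  (since 963 mod 8 = 3)
  pull out 2: (2/963) = -1  (since 963 mod 8 = 3)
  pull out 2: (2/963) = -1  (since 963 mod 8 = 3)
  reciprocity: (7/963) -> -(963/7)
  reduce: (4/7)
  pull out 2: (2/7) = +1  (since 7 mod 8 = 7)
  pull out 2: (2/7) = +1  (since 7 mod 8 = 7)
  (1/7) = 1
Product of signs = -1

-1


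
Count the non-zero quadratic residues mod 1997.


For prime p, the number of non-zero quadratic residues is (p-1)/2.
= (1997-1)/2
= 998

998


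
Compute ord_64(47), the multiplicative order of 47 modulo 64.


We want ord_64(47), the smallest k >= 1 with 47^k = 1 mod 64.
n = 64 = 2^6, phi(64) = 32; the order divides phi(n).
Divisors of 32: 1, 2, 4, 8, 16, 32
Repeated squaring mod 64: 47^1 = 47, 47^2 = 33, 47^4 = 1, 47^8 = 1, 47^16 = 1, 47^32 = 1
Test divisors in increasing order:
  k=1: 47^1 = 47 mod 64
  k=2: 47^2 = 33 mod 64
  k=4: 47^4 = 1 mod 64  <- first divisor giving 1
Order = 4

4


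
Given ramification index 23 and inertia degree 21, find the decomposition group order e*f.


|D_P| = e * f
= 23 * 21
= 483

483


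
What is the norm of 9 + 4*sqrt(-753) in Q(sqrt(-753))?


N(a + b*sqrt(d)) = a^2 - d*b^2
= (9)^2 - (-753)*(4)^2
= 81 + 12048
= 12129

12129


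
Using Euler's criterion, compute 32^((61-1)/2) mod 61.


p = 61 is prime and the exponent is (p-1)/2 = 30, so by Euler's criterion 32^30 = (32/61) = +1 or -1 mod 61.
Compute by square-and-multiply:
  30 = 16 + 8 + 4 + 2 (binary 11110)
  Repeated squaring mod 61: 32^1 = 32, 32^2 = 48, 32^4 = 47, 32^8 = 13, 32^16 = 47
  32^30 = 32^16 * 32^8 * 32^4 * 32^2 = 47 * 13 * 47 * 48 mod 61
    47 * 13 = 611 = 1 mod 61
    1 * 47 = 47 = 47 mod 61
    47 * 48 = 2256 = 60 mod 61
  32^30 = 60 mod 61
Result 60 = p - 1 = -1 mod 61: 32 is a quadratic non-residue mod 61. As a residue in [0, p-1] the value is 60.
32^30 mod 61 = 60

60


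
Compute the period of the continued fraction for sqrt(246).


Run the CF algorithm for sqrt(246).
a_0 = floor(sqrt(246)) = 15; set m_0=0, q_0=1.
Recurrence: m' = q*a - m,  q' = (d - m'^2)/q,  a' = floor((a_0 + m')/q').
  step 1: m=15, q=21, a=1
  step 2: m=6, q=10, a=2
  step 3: m=14, q=5, a=5
  step 4: m=11, q=25, a=1
  step 5: m=14, q=2, a=14
  step 6: m=14, q=25, a=1
  step 7: m=11, q=5, a=5
  step 8: m=14, q=10, a=2
  step 9: m=6, q=21, a=1
  step 10: m=15, q=1, a=30
a_10 = 2*a_0 = 30, so the period closes here.
sqrt(246) = [15; 1, 2, 5, 1, 14, 1, 5, 2, 1, 30]
Period length = 10

10


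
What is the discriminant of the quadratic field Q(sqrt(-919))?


For K = Q(sqrt(d)) with d squarefree: disc(K) = d if d = 1 mod 4, and disc(K) = 4d if d = 2 or 3 mod 4.
Here d = -919, and d mod 4 = 1.
d = 1 mod 4 (O_K = Z[(1+sqrt(d))/2]), so disc(K) = d = -919

-919


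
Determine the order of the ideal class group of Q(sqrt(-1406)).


K = Q(sqrt(-1406)). d mod 4 = 2, so D = disc(K) = 4d = -5624
h(K) equals the number of primitive reduced positive-definite forms (a, b, c) = a*x^2 + b*x*y + c*y^2 with b^2 - 4ac = D,
where reduced means |b| <= a <= c, with b >= 0 whenever |b| = a or a = c, and primitive means gcd(a, b, c) = 1.
Reduced forces 3a^2 <= |D| = 5624, so 1 <= a <= 43; b must have the parity of D, and c = (b^2 - D)/(4a) must be an integer >= a.
Enumerate a = 1..43, b in [-a, a]:
  a=1: (1, 0, 1406)  [1]
  a=2: (2, 0, 703)  [1]
  a=3: (3, -2, 469), (3, 2, 469)  [2]
  a=4: none
  a=5: (5, -4, 282), (5, 4, 282)  [2]
  a=6: (6, -4, 235), (6, 4, 235)  [2]
  a=7: (7, -2, 201), (7, 2, 201)  [2]
  a=8: none
  a=9: (9, -8, 158), (9, 8, 158)  [2]
  a=10: (10, -4, 141), (10, 4, 141)  [2]
  a=11..13: none
  a=14: (14, -12, 103), (14, 12, 103)  [2]
  a=15: (15, -14, 97), (15, -4, 94), (15, 4, 94), (15, 14, 97)  [4]
  a=16..17: none
  a=18: (18, -8, 79), (18, 8, 79)  [2]
  a=19: (19, 0, 74)  [1]
  a=20: none
  a=21: (21, -16, 70), (21, -2, 67), (21, 2, 67), (21, 16, 70)  [4]
  a=22..24: none
  a=25: (25, -24, 62), (25, 24, 62)  [2]
  a=26: none
  a=27: (27, -10, 53), (27, 10, 53)  [2]
  a=28..29: none
  a=30: (30, -16, 49), (30, -4, 47), (30, 4, 47), (30, 16, 49)  [4]
  a=31: (31, -24, 50), (31, 24, 50)  [2]
  a=32..34: none
  a=35: (35, -26, 45), (35, -16, 42), (35, 16, 42), (35, 26, 45)  [4]
  a=36: none
  a=37: (37, 0, 38)  [1]
  a=38..41: none
  a=42: (42, -40, 43), (42, 40, 43)  [2]
  a=43: none
Total reduced forms: 1 + 1 + 2 + 2 + 2 + 2 + 2 + 2 + 2 + 4 + 2 + 1 + 4 + 2 + 2 + 4 + 2 + 4 + 1 + 2 = 44
h = 44

44


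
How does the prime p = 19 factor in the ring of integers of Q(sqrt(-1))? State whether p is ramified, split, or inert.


K = Q(sqrt(-1)). Since d mod 4 = 3, disc(K) = -4.
Check p | disc: -4 mod 19 = 15.
p does not divide disc. Compute Legendre symbol (d/p):
18^((19-1)/2) mod 19 = -1
(d/p) = -1, so p is inert: (p) stays prime with e=1, f=2, g=1.
Therefore p is inert.

inert


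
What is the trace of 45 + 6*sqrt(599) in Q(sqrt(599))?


Tr(a + b*sqrt(d)) = (a + b*sqrt(d)) + (a - b*sqrt(d)) = 2a
= 2 * (45)
= 90

90


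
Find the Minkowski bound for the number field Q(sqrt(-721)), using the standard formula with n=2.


d = -721, d mod 4 = 3, so disc(K) = 4d = -2884; |disc(K)| = 2884
Imaginary quadratic field, so n = 2, s = r2 = 1, r1 = 0
M = (n!/n^n) * (4/pi)^s * sqrt(|disc(K)|) = (2!/2^2) * (4/pi)^1 * sqrt(2884)
= 0.5 * 1.273240 * 53.702886
= 34.1883

34.1883


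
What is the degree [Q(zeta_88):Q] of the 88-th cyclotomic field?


The degree equals Euler's totient phi(88).
88 = 2^3 * 11
phi(88) = 40

40


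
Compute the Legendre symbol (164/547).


p = 547 is prime, so compute (164/547) with the reciprocity algorithm (Jacobi-symbol steps: pull out 2s via (2/n), flip via reciprocity, reduce):
  pull out 2: (2/547) = -1  (since 547 mod 8 = 3)
  pull out 2: (2/547) = -1  (since 547 mod 8 = 3)
  reciprocity: (41/547) -> +(547/41)
  reduce: (14/41)
  pull out 2: (2/41) = +1  (since 41 mod 8 = 1)
  reciprocity: (7/41) -> +(41/7)
  reduce: (6/7)
  pull out 2: (2/7) = +1  (since 7 mod 8 = 7)
  reciprocity: (3/7) -> -(7/3)
  reduce: (1/3)
  (1/3) = 1
Product of signs = -1
(164/547) = -1

-1


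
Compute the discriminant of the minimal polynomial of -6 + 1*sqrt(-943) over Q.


The element -6 + 1*sqrt(-943) has minimal polynomial:
x^2 + 12*x + 979
Discriminant = (12)^2 - 4*(979)
= 144 - 3916
= -3772

-3772


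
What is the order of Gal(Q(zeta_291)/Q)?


|Gal(Q(zeta_291)/Q)| = phi(291)
= 192

192


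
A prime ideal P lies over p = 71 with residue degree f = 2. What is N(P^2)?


N(P^a) = p^(a*f)
= 71^(2*2)
= 71^4
= 25411681

25411681


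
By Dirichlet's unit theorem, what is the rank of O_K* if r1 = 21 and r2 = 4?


By Dirichlet's unit theorem:
rank = r1 + r2 - 1
= 21 + 4 - 1
= 24

24


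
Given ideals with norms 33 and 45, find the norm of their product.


N(IJ) = N(I) * N(J)
= 33 * 45
= 1485

1485


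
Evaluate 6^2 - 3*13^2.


x^2 - d*y^2
= 6^2 - 3*13^2
= 36 - 507
= -471

-471


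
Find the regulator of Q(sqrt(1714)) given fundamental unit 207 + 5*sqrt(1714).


epsilon = 207 + 5*sqrt(1714)
= 414.0024
R = ln(414.0024)
= 6.0259

6.0259


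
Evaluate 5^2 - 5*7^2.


x^2 - d*y^2
= 5^2 - 5*7^2
= 25 - 245
= -220

-220


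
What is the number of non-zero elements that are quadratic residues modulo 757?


For prime p, the number of non-zero quadratic residues is (p-1)/2.
= (757-1)/2
= 378

378


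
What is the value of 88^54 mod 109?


p = 109 is prime and the exponent is (p-1)/2 = 54, so by Euler's criterion 88^54 = (88/109) = +1 or -1 mod 109.
Compute by square-and-multiply:
  54 = 32 + 16 + 4 + 2 (binary 110110)
  Repeated squaring mod 109: 88^1 = 88, 88^2 = 5, 88^4 = 25, 88^8 = 80, 88^16 = 78, 88^32 = 89
  88^54 = 88^32 * 88^16 * 88^4 * 88^2 = 89 * 78 * 25 * 5 mod 109
    89 * 78 = 6942 = 75 mod 109
    75 * 25 = 1875 = 22 mod 109
    22 * 5 = 110 = 1 mod 109
  88^54 = 1 mod 109
Result 1: 88 is a quadratic residue mod 109.
88^54 mod 109 = 1

1


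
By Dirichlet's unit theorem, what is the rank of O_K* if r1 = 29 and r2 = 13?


By Dirichlet's unit theorem:
rank = r1 + r2 - 1
= 29 + 13 - 1
= 41

41


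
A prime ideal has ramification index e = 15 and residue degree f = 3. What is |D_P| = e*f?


|D_P| = e * f
= 15 * 3
= 45

45


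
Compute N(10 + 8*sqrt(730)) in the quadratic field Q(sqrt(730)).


N(a + b*sqrt(d)) = a^2 - d*b^2
= (10)^2 - (730)*(8)^2
= 100 - 46720
= -46620

-46620


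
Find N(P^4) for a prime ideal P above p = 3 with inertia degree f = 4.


N(P^a) = p^(a*f)
= 3^(4*4)
= 3^16
= 43046721

43046721


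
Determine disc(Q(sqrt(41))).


For K = Q(sqrt(d)) with d squarefree: disc(K) = d if d = 1 mod 4, and disc(K) = 4d if d = 2 or 3 mod 4.
Here d = 41, and d mod 4 = 1.
d = 1 mod 4 (O_K = Z[(1+sqrt(d))/2]), so disc(K) = d = 41

41


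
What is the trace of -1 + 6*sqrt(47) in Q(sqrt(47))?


Tr(a + b*sqrt(d)) = (a + b*sqrt(d)) + (a - b*sqrt(d)) = 2a
= 2 * (-1)
= -2

-2


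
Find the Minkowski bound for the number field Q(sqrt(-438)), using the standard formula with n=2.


d = -438, d mod 4 = 2, so disc(K) = 4d = -1752; |disc(K)| = 1752
Imaginary quadratic field, so n = 2, s = r2 = 1, r1 = 0
M = (n!/n^n) * (4/pi)^s * sqrt(|disc(K)|) = (2!/2^2) * (4/pi)^1 * sqrt(1752)
= 0.5 * 1.273240 * 41.856899
= 26.6469

26.6469


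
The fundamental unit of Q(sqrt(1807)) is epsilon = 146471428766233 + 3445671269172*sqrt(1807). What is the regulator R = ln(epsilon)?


epsilon = 146471428766233 + 3445671269172*sqrt(1807)
= 2.9294e+14
R = ln(2.9294e+14)
= 33.3110

33.3110


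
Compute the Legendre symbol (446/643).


p = 643 is prime, so compute (446/643) with the reciprocity algorithm (Jacobi-symbol steps: pull out 2s via (2/n), flip via reciprocity, reduce):
  pull out 2: (2/643) = -1  (since 643 mod 8 = 3)
  reciprocity: (223/643) -> -(643/223)
  reduce: (197/223)
  reciprocity: (197/223) -> +(223/197)
  reduce: (26/197)
  pull out 2: (2/197) = -1  (since 197 mod 8 = 5)
  reciprocity: (13/197) -> +(197/13)
  reduce: (2/13)
  pull out 2: (2/13) = -1  (since 13 mod 8 = 5)
  (1/13) = 1
Product of signs = 1
(446/643) = 1

1


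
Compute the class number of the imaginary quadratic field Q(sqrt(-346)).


K = Q(sqrt(-346)). d mod 4 = 2, so D = disc(K) = 4d = -1384
h(K) equals the number of primitive reduced positive-definite forms (a, b, c) = a*x^2 + b*x*y + c*y^2 with b^2 - 4ac = D,
where reduced means |b| <= a <= c, with b >= 0 whenever |b| = a or a = c, and primitive means gcd(a, b, c) = 1.
Reduced forces 3a^2 <= |D| = 1384, so 1 <= a <= 21; b must have the parity of D, and c = (b^2 - D)/(4a) must be an integer >= a.
Enumerate a = 1..21, b in [-a, a]:
  a=1: (1, 0, 346)  [1]
  a=2: (2, 0, 173)  [1]
  a=3..4: none
  a=5: (5, -4, 70), (5, 4, 70)  [2]
  a=6: none
  a=7: (7, -4, 50), (7, 4, 50)  [2]
  a=8..9: none
  a=10: (10, -4, 35), (10, 4, 35)  [2]
  a=11..13: none
  a=14: (14, -4, 25), (14, 4, 25)  [2]
  a=15..21: none
Total reduced forms: 1 + 1 + 2 + 2 + 2 + 2 = 10
h = 10

10


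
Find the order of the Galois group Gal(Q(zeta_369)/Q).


|Gal(Q(zeta_369)/Q)| = phi(369)
= 240

240


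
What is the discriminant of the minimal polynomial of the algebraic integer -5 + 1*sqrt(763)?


The element -5 + 1*sqrt(763) has minimal polynomial:
x^2 + 10*x - 738
Discriminant = (10)^2 - 4*(-738)
= 100 + 2952
= 3052

3052


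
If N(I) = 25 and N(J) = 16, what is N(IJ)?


N(IJ) = N(I) * N(J)
= 25 * 16
= 400

400


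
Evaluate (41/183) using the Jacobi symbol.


Compute (41/183) via quadratic reciprocity:
  reciprocity: (41/183) -> +(183/41)
  reduce: (19/41)
  reciprocity: (19/41) -> +(41/19)
  reduce: (3/19)
  reciprocity: (3/19) -> -(19/3)
  reduce: (1/3)
  (1/3) = 1
Product of signs = -1

-1


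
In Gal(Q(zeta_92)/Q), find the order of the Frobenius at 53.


The Frobenius at p in Gal(Q(zeta_n)/Q) = (Z/nZ)* is the class of p, so its order is ord_92(53), the smallest k >= 1 with 53^k = 1 mod 92.
n = 92 = 2^2 * 23, phi(92) = 44; the order divides phi(n).
Divisors of 44: 1, 2, 4, 11, 22, 44
Repeated squaring mod 92: 53^1 = 53, 53^2 = 49, 53^4 = 9, 53^8 = 81, 53^16 = 29, 53^32 = 13
Test divisors in increasing order:
  k=1: 53^1 = 53 mod 92
  k=2: 53^2 = 49 mod 92
  k=4: 53^4 = 9 mod 92
  k=11: 53^11 = 81 * 49 * 53 = 45 mod 92
  k=22: 53^22 = 29 * 9 * 49 = 1 mod 92  <- first divisor giving 1
Order = 22

22


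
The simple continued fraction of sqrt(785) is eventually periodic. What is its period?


Run the CF algorithm for sqrt(785).
a_0 = floor(sqrt(785)) = 28; set m_0=0, q_0=1.
Recurrence: m' = q*a - m,  q' = (d - m'^2)/q,  a' = floor((a_0 + m')/q').
  step 1: m=28, q=1, a=56
a_1 = 2*a_0 = 56, so the period closes here.
sqrt(785) = [28; 56]
Period length = 1

1


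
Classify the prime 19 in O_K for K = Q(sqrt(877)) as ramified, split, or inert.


K = Q(sqrt(877)). Since d mod 4 = 1, disc(K) = 877.
Check p | disc: 877 mod 19 = 3.
p does not divide disc. Compute Legendre symbol (d/p):
3^((19-1)/2) mod 19 = -1
(d/p) = -1, so p is inert: (p) stays prime with e=1, f=2, g=1.
Therefore p is inert.

inert


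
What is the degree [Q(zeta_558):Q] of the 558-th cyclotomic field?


The degree equals Euler's totient phi(558).
558 = 2 * 3^2 * 31
phi(558) = 180

180


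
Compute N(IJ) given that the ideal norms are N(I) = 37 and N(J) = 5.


N(IJ) = N(I) * N(J)
= 37 * 5
= 185

185


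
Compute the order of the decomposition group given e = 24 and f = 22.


|D_P| = e * f
= 24 * 22
= 528

528


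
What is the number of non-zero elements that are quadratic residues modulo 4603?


For prime p, the number of non-zero quadratic residues is (p-1)/2.
= (4603-1)/2
= 2301

2301


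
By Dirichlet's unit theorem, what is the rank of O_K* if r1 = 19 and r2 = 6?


By Dirichlet's unit theorem:
rank = r1 + r2 - 1
= 19 + 6 - 1
= 24

24


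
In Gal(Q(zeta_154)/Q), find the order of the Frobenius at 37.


The Frobenius at p in Gal(Q(zeta_n)/Q) = (Z/nZ)* is the class of p, so its order is ord_154(37), the smallest k >= 1 with 37^k = 1 mod 154.
n = 154 = 2 * 7 * 11, phi(154) = 60; the order divides phi(n).
Divisors of 60: 1, 2, 3, 4, 5, 6, 10, 12, 15, 20, 30, 60
Repeated squaring mod 154: 37^1 = 37, 37^2 = 137, 37^4 = 135, 37^8 = 53, 37^16 = 37, 37^32 = 137
Test divisors in increasing order:
  k=1: 37^1 = 37 mod 154
  k=2: 37^2 = 137 mod 154
  k=3: 37^3 = 137 * 37 = 141 mod 154
  k=4: 37^4 = 135 mod 154
  k=5: 37^5 = 135 * 37 = 67 mod 154
  k=6: 37^6 = 135 * 137 = 15 mod 154
  k=10: 37^10 = 53 * 137 = 23 mod 154
  k=12: 37^12 = 53 * 135 = 71 mod 154
  k=15: 37^15 = 53 * 135 * 137 * 37 = 1 mod 154  <- first divisor giving 1
Order = 15

15


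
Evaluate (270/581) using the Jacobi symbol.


Compute (270/581) via quadratic reciprocity:
  pull out 2: (2/581) = -1  (since 581 mod 8 = 5)
  reciprocity: (135/581) -> +(581/135)
  reduce: (41/135)
  reciprocity: (41/135) -> +(135/41)
  reduce: (12/41)
  pull out 2: (2/41) = +1  (since 41 mod 8 = 1)
  pull out 2: (2/41) = +1  (since 41 mod 8 = 1)
  reciprocity: (3/41) -> +(41/3)
  reduce: (2/3)
  pull out 2: (2/3) = -1  (since 3 mod 8 = 3)
  (1/3) = 1
Product of signs = 1

1


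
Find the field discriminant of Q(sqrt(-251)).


For K = Q(sqrt(d)) with d squarefree: disc(K) = d if d = 1 mod 4, and disc(K) = 4d if d = 2 or 3 mod 4.
Here d = -251, and d mod 4 = 1.
d = 1 mod 4 (O_K = Z[(1+sqrt(d))/2]), so disc(K) = d = -251

-251


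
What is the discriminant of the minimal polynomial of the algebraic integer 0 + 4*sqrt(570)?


The element 0 + 4*sqrt(570) has minimal polynomial:
x^2 + 0*x - 9120
Discriminant = (0)^2 - 4*(-9120)
= 0 + 36480
= 36480

36480


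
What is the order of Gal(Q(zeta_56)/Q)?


|Gal(Q(zeta_56)/Q)| = phi(56)
= 24

24


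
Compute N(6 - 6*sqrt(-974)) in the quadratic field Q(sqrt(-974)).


N(a + b*sqrt(d)) = a^2 - d*b^2
= (6)^2 - (-974)*(-6)^2
= 36 + 35064
= 35100

35100


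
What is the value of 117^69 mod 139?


p = 139 is prime and the exponent is (p-1)/2 = 69, so by Euler's criterion 117^69 = (117/139) = +1 or -1 mod 139.
Compute by square-and-multiply:
  69 = 64 + 4 + 1 (binary 1000101)
  Repeated squaring mod 139: 117^1 = 117, 117^2 = 67, 117^4 = 41, 117^8 = 13, 117^16 = 30, 117^32 = 66, 117^64 = 47
  117^69 = 117^64 * 117^4 * 117^1 = 47 * 41 * 117 mod 139
    47 * 41 = 1927 = 120 mod 139
    120 * 117 = 14040 = 1 mod 139
  117^69 = 1 mod 139
Result 1: 117 is a quadratic residue mod 139.
117^69 mod 139 = 1

1


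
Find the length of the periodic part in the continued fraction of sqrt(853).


Run the CF algorithm for sqrt(853).
a_0 = floor(sqrt(853)) = 29; set m_0=0, q_0=1.
Recurrence: m' = q*a - m,  q' = (d - m'^2)/q,  a' = floor((a_0 + m')/q').
  step 1: m=29, q=12, a=4
  step 2: m=19, q=41, a=1
  step 3: m=22, q=9, a=5
  step 4: m=23, q=36, a=1
  step 5: m=13, q=19, a=2
  step 6: m=25, q=12, a=4
  step 7: m=23, q=27, a=1
  step 8: m=4, q=31, a=1
  step 9: m=27, q=4, a=14
  step 10: m=29, q=3, a=19
  step 11: m=28, q=23, a=2
  step 12: m=18, q=23, a=2
  step 13: m=28, q=3, a=19
  step 14: m=29, q=4, a=14
  step 15: m=27, q=31, a=1
  step 16: m=4, q=27, a=1
  step 17: m=23, q=12, a=4
  step 18: m=25, q=19, a=2
  step 19: m=13, q=36, a=1
  step 20: m=23, q=9, a=5
  step 21: m=22, q=41, a=1
  step 22: m=19, q=12, a=4
  step 23: m=29, q=1, a=58
a_23 = 2*a_0 = 58, so the period closes here.
sqrt(853) = [29; 4, 1, 5, 1, 2, 4, 1, 1, 14, 19, 2, 2, 19, 14, 1, 1, 4, 2, 1, 5, 1, 4, 58]
Period length = 23

23


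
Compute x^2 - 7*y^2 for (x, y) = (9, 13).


x^2 - d*y^2
= 9^2 - 7*13^2
= 81 - 1183
= -1102

-1102


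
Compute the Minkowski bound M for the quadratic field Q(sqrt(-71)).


d = -71, d mod 4 = 1, so disc(K) = d = -71; |disc(K)| = 71
Imaginary quadratic field, so n = 2, s = r2 = 1, r1 = 0
M = (n!/n^n) * (4/pi)^s * sqrt(|disc(K)|) = (2!/2^2) * (4/pi)^1 * sqrt(71)
= 0.5 * 1.273240 * 8.426150
= 5.3643

5.3643


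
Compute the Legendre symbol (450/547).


p = 547 is prime, so compute (450/547) with the reciprocity algorithm (Jacobi-symbol steps: pull out 2s via (2/n), flip via reciprocity, reduce):
  pull out 2: (2/547) = -1  (since 547 mod 8 = 3)
  reciprocity: (225/547) -> +(547/225)
  reduce: (97/225)
  reciprocity: (97/225) -> +(225/97)
  reduce: (31/97)
  reciprocity: (31/97) -> +(97/31)
  reduce: (4/31)
  pull out 2: (2/31) = +1  (since 31 mod 8 = 7)
  pull out 2: (2/31) = +1  (since 31 mod 8 = 7)
  (1/31) = 1
Product of signs = -1
(450/547) = -1

-1


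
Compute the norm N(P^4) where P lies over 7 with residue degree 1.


N(P^a) = p^(a*f)
= 7^(4*1)
= 7^4
= 2401

2401


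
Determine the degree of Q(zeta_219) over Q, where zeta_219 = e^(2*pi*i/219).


The degree equals Euler's totient phi(219).
219 = 3 * 73
phi(219) = 144

144


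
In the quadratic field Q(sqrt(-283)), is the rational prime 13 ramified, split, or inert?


K = Q(sqrt(-283)). Since d mod 4 = 1, disc(K) = -283.
Check p | disc: -283 mod 13 = 3.
p does not divide disc. Compute Legendre symbol (d/p):
3^((13-1)/2) mod 13 = 1
(d/p) = 1, so p splits: (p) = P*P' with e=1, f=1, g=2.
Therefore p is split.

split


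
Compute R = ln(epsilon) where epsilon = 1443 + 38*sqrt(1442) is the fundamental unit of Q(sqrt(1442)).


epsilon = 1443 + 38*sqrt(1442)
= 2885.9997
R = ln(2885.9997)
= 7.9676

7.9676


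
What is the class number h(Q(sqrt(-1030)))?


K = Q(sqrt(-1030)). d mod 4 = 2, so D = disc(K) = 4d = -4120
h(K) equals the number of primitive reduced positive-definite forms (a, b, c) = a*x^2 + b*x*y + c*y^2 with b^2 - 4ac = D,
where reduced means |b| <= a <= c, with b >= 0 whenever |b| = a or a = c, and primitive means gcd(a, b, c) = 1.
Reduced forces 3a^2 <= |D| = 4120, so 1 <= a <= 37; b must have the parity of D, and c = (b^2 - D)/(4a) must be an integer >= a.
Enumerate a = 1..37, b in [-a, a]:
  a=1: (1, 0, 1030)  [1]
  a=2: (2, 0, 515)  [1]
  a=3..4: none
  a=5: (5, 0, 206)  [1]
  a=6..9: none
  a=10: (10, 0, 103)  [1]
  a=11: (11, -4, 94), (11, 4, 94)  [2]
  a=12: none
  a=13: (13, -12, 82), (13, 12, 82)  [2]
  a=14..21: none
  a=22: (22, -4, 47), (22, 4, 47)  [2]
  a=23..25: none
  a=26: (26, -12, 41), (26, 12, 41)  [2]
  a=27..37: none
Total reduced forms: 1 + 1 + 1 + 1 + 2 + 2 + 2 + 2 = 12
h = 12

12


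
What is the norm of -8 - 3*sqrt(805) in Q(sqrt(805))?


N(a + b*sqrt(d)) = a^2 - d*b^2
= (-8)^2 - (805)*(-3)^2
= 64 - 7245
= -7181

-7181


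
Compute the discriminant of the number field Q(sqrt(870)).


For K = Q(sqrt(d)) with d squarefree: disc(K) = d if d = 1 mod 4, and disc(K) = 4d if d = 2 or 3 mod 4.
Here d = 870, and d mod 4 = 2.
d = 2 mod 4, not 1 (O_K = Z[sqrt(d)]), so disc(K) = 4d = 4 * (870) = 3480

3480


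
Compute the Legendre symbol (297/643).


p = 643 is prime, so compute (297/643) with the reciprocity algorithm (Jacobi-symbol steps: pull out 2s via (2/n), flip via reciprocity, reduce):
  reciprocity: (297/643) -> +(643/297)
  reduce: (49/297)
  reciprocity: (49/297) -> +(297/49)
  reduce: (3/49)
  reciprocity: (3/49) -> +(49/3)
  reduce: (1/3)
  (1/3) = 1
Product of signs = 1
(297/643) = 1

1


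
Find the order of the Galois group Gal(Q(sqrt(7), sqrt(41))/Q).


The 2 square roots of distinct primes are multiplicatively independent over Q,
so [K:Q] = 2^2 and Gal(K/Q) is isomorphic to (Z/2Z)^2.
|Gal| = 2^2 = 4

4


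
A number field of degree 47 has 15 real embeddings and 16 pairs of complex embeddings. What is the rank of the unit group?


By Dirichlet's unit theorem:
rank = r1 + r2 - 1
= 15 + 16 - 1
= 30

30


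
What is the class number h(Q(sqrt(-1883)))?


K = Q(sqrt(-1883)). d mod 4 = 1, so D = disc(K) = d = -1883
h(K) equals the number of primitive reduced positive-definite forms (a, b, c) = a*x^2 + b*x*y + c*y^2 with b^2 - 4ac = D,
where reduced means |b| <= a <= c, with b >= 0 whenever |b| = a or a = c, and primitive means gcd(a, b, c) = 1.
Reduced forces 3a^2 <= |D| = 1883, so 1 <= a <= 25; b must have the parity of D, and c = (b^2 - D)/(4a) must be an integer >= a.
Enumerate a = 1..25, b in [-a, a]:
  a=1: (1, 1, 471)  [1]
  a=2: none
  a=3: (3, -1, 157), (3, 1, 157)  [2]
  a=4..6: none
  a=7: (7, 7, 69)  [1]
  a=8: none
  a=9: (9, -5, 53), (9, 5, 53)  [2]
  a=10: none
  a=11: (11, -3, 43), (11, 3, 43)  [2]
  a=12..16: none
  a=17: (17, -15, 31), (17, 15, 31)  [2]
  a=18: none
  a=19: (19, -13, 27), (19, 13, 27)  [2]
  a=20: none
  a=21: (21, -7, 23), (21, 7, 23)  [2]
  a=22..25: none
Total reduced forms: 1 + 2 + 1 + 2 + 2 + 2 + 2 + 2 = 14
h = 14

14


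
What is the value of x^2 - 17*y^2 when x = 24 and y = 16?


x^2 - d*y^2
= 24^2 - 17*16^2
= 576 - 4352
= -3776

-3776


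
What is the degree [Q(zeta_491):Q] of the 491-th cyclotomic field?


The degree equals Euler's totient phi(491).
491 = 491
phi(491) = 490

490


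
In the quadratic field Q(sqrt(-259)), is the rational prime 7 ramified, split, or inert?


K = Q(sqrt(-259)). Since d mod 4 = 1, disc(K) = -259.
Check p | disc: -259 mod 7 = 0.
p divides disc, so p ramifies: (p) = P^2 with e=2, f=1, g=1.
Therefore p is ramified.

ramified


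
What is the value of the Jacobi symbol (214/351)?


Compute (214/351) via quadratic reciprocity:
  pull out 2: (2/351) = +1  (since 351 mod 8 = 7)
  reciprocity: (107/351) -> -(351/107)
  reduce: (30/107)
  pull out 2: (2/107) = -1  (since 107 mod 8 = 3)
  reciprocity: (15/107) -> -(107/15)
  reduce: (2/15)
  pull out 2: (2/15) = +1  (since 15 mod 8 = 7)
  (1/15) = 1
Product of signs = -1

-1


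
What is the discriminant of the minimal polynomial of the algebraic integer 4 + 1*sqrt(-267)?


The element 4 + 1*sqrt(-267) has minimal polynomial:
x^2 - 8*x + 283
Discriminant = (-8)^2 - 4*(283)
= 64 - 1132
= -1068

-1068


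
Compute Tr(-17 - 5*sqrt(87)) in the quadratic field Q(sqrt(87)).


Tr(a + b*sqrt(d)) = (a + b*sqrt(d)) + (a - b*sqrt(d)) = 2a
= 2 * (-17)
= -34

-34


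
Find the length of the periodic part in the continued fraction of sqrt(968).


Run the CF algorithm for sqrt(968).
a_0 = floor(sqrt(968)) = 31; set m_0=0, q_0=1.
Recurrence: m' = q*a - m,  q' = (d - m'^2)/q,  a' = floor((a_0 + m')/q').
  step 1: m=31, q=7, a=8
  step 2: m=25, q=49, a=1
  step 3: m=24, q=8, a=6
  step 4: m=24, q=49, a=1
  step 5: m=25, q=7, a=8
  step 6: m=31, q=1, a=62
a_6 = 2*a_0 = 62, so the period closes here.
sqrt(968) = [31; 8, 1, 6, 1, 8, 62]
Period length = 6

6


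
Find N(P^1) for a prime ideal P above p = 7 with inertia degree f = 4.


N(P^a) = p^(a*f)
= 7^(1*4)
= 7^4
= 2401

2401


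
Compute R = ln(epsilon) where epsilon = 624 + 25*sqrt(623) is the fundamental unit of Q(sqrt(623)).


epsilon = 624 + 25*sqrt(623)
= 1247.9992
R = ln(1247.9992)
= 7.1293

7.1293


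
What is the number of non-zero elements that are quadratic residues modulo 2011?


For prime p, the number of non-zero quadratic residues is (p-1)/2.
= (2011-1)/2
= 1005

1005


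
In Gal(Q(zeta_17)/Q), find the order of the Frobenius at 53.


The Frobenius at p in Gal(Q(zeta_n)/Q) = (Z/nZ)* is the class of p, so its order is ord_17(53), the smallest k >= 1 with 53^k = 1 mod 17.
n = 17 = 17, phi(17) = 16; the order divides phi(n).
Divisors of 16: 1, 2, 4, 8, 16
Repeated squaring mod 17: 53^1 = 2, 53^2 = 4, 53^4 = 16, 53^8 = 1, 53^16 = 1
Test divisors in increasing order:
  k=1: 53^1 = 2 mod 17
  k=2: 53^2 = 4 mod 17
  k=4: 53^4 = 16 mod 17
  k=8: 53^8 = 1 mod 17  <- first divisor giving 1
Order = 8

8


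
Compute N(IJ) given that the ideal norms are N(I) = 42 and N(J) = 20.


N(IJ) = N(I) * N(J)
= 42 * 20
= 840

840


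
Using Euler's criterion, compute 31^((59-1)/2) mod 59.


p = 59 is prime and the exponent is (p-1)/2 = 29, so by Euler's criterion 31^29 = (31/59) = +1 or -1 mod 59.
Compute by square-and-multiply:
  29 = 16 + 8 + 4 + 1 (binary 11101)
  Repeated squaring mod 59: 31^1 = 31, 31^2 = 17, 31^4 = 53, 31^8 = 36, 31^16 = 57
  31^29 = 31^16 * 31^8 * 31^4 * 31^1 = 57 * 36 * 53 * 31 mod 59
    57 * 36 = 2052 = 46 mod 59
    46 * 53 = 2438 = 19 mod 59
    19 * 31 = 589 = 58 mod 59
  31^29 = 58 mod 59
Result 58 = p - 1 = -1 mod 59: 31 is a quadratic non-residue mod 59. As a residue in [0, p-1] the value is 58.
31^29 mod 59 = 58

58


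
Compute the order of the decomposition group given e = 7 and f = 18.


|D_P| = e * f
= 7 * 18
= 126

126


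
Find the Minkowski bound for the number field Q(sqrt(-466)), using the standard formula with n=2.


d = -466, d mod 4 = 2, so disc(K) = 4d = -1864; |disc(K)| = 1864
Imaginary quadratic field, so n = 2, s = r2 = 1, r1 = 0
M = (n!/n^n) * (4/pi)^s * sqrt(|disc(K)|) = (2!/2^2) * (4/pi)^1 * sqrt(1864)
= 0.5 * 1.273240 * 43.174066
= 27.4855

27.4855


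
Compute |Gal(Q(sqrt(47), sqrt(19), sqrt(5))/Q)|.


The 3 square roots of distinct primes are multiplicatively independent over Q,
so [K:Q] = 2^3 and Gal(K/Q) is isomorphic to (Z/2Z)^3.
|Gal| = 2^3 = 8

8


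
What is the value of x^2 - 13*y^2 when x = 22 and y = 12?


x^2 - d*y^2
= 22^2 - 13*12^2
= 484 - 1872
= -1388

-1388


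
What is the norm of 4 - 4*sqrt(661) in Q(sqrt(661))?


N(a + b*sqrt(d)) = a^2 - d*b^2
= (4)^2 - (661)*(-4)^2
= 16 - 10576
= -10560

-10560


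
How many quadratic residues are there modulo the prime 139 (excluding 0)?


For prime p, the number of non-zero quadratic residues is (p-1)/2.
= (139-1)/2
= 69

69


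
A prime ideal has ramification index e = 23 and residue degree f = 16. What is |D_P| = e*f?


|D_P| = e * f
= 23 * 16
= 368

368


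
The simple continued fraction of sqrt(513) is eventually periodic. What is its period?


Run the CF algorithm for sqrt(513).
a_0 = floor(sqrt(513)) = 22; set m_0=0, q_0=1.
Recurrence: m' = q*a - m,  q' = (d - m'^2)/q,  a' = floor((a_0 + m')/q').
  step 1: m=22, q=29, a=1
  step 2: m=7, q=16, a=1
  step 3: m=9, q=27, a=1
  step 4: m=18, q=7, a=5
  step 5: m=17, q=32, a=1
  step 6: m=15, q=9, a=4
  step 7: m=21, q=8, a=5
  step 8: m=19, q=19, a=2
  step 9: m=19, q=8, a=5
  step 10: m=21, q=9, a=4
  step 11: m=15, q=32, a=1
  step 12: m=17, q=7, a=5
  step 13: m=18, q=27, a=1
  step 14: m=9, q=16, a=1
  step 15: m=7, q=29, a=1
  step 16: m=22, q=1, a=44
a_16 = 2*a_0 = 44, so the period closes here.
sqrt(513) = [22; 1, 1, 1, 5, 1, 4, 5, 2, 5, 4, 1, 5, 1, 1, 1, 44]
Period length = 16

16


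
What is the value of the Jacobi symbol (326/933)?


Compute (326/933) via quadratic reciprocity:
  pull out 2: (2/933) = -1  (since 933 mod 8 = 5)
  reciprocity: (163/933) -> +(933/163)
  reduce: (118/163)
  pull out 2: (2/163) = -1  (since 163 mod 8 = 3)
  reciprocity: (59/163) -> -(163/59)
  reduce: (45/59)
  reciprocity: (45/59) -> +(59/45)
  reduce: (14/45)
  pull out 2: (2/45) = -1  (since 45 mod 8 = 5)
  reciprocity: (7/45) -> +(45/7)
  reduce: (3/7)
  reciprocity: (3/7) -> -(7/3)
  reduce: (1/3)
  (1/3) = 1
Product of signs = -1

-1


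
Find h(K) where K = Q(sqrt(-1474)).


K = Q(sqrt(-1474)). d mod 4 = 2, so D = disc(K) = 4d = -5896
h(K) equals the number of primitive reduced positive-definite forms (a, b, c) = a*x^2 + b*x*y + c*y^2 with b^2 - 4ac = D,
where reduced means |b| <= a <= c, with b >= 0 whenever |b| = a or a = c, and primitive means gcd(a, b, c) = 1.
Reduced forces 3a^2 <= |D| = 5896, so 1 <= a <= 44; b must have the parity of D, and c = (b^2 - D)/(4a) must be an integer >= a.
Enumerate a = 1..44, b in [-a, a]:
  a=1: (1, 0, 1474)  [1]
  a=2: (2, 0, 737)  [1]
  a=3..4: none
  a=5: (5, -2, 295), (5, 2, 295)  [2]
  a=6..9: none
  a=10: (10, -8, 149), (10, 8, 149)  [2]
  a=11: (11, 0, 134)  [1]
  a=12..21: none
  a=22: (22, 0, 67)  [1]
  a=23..24: none
  a=25: (25, -2, 59), (25, 2, 59)  [2]
  a=26..28: none
  a=29: (29, -22, 55), (29, 22, 55)  [2]
  a=30: none
  a=31: (31, -26, 53), (31, 26, 53)  [2]
  a=32..40: none
  a=41: (41, -34, 43), (41, 34, 43)  [2]
  a=42..44: none
Total reduced forms: 1 + 1 + 2 + 2 + 1 + 1 + 2 + 2 + 2 + 2 = 16
h = 16

16


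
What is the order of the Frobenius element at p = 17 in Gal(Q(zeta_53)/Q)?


The Frobenius at p in Gal(Q(zeta_n)/Q) = (Z/nZ)* is the class of p, so its order is ord_53(17), the smallest k >= 1 with 17^k = 1 mod 53.
n = 53 = 53, phi(53) = 52; the order divides phi(n).
Divisors of 52: 1, 2, 4, 13, 26, 52
Repeated squaring mod 53: 17^1 = 17, 17^2 = 24, 17^4 = 46, 17^8 = 49, 17^16 = 16, 17^32 = 44
Test divisors in increasing order:
  k=1: 17^1 = 17 mod 53
  k=2: 17^2 = 24 mod 53
  k=4: 17^4 = 46 mod 53
  k=13: 17^13 = 49 * 46 * 17 = 52 mod 53
  k=26: 17^26 = 16 * 49 * 24 = 1 mod 53  <- first divisor giving 1
Order = 26

26


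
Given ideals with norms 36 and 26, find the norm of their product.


N(IJ) = N(I) * N(J)
= 36 * 26
= 936

936


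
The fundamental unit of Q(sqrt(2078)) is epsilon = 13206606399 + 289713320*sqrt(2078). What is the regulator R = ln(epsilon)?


epsilon = 13206606399 + 289713320*sqrt(2078)
= 2.6413e+10
R = ln(2.6413e+10)
= 23.9971

23.9971


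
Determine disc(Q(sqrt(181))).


For K = Q(sqrt(d)) with d squarefree: disc(K) = d if d = 1 mod 4, and disc(K) = 4d if d = 2 or 3 mod 4.
Here d = 181, and d mod 4 = 1.
d = 1 mod 4 (O_K = Z[(1+sqrt(d))/2]), so disc(K) = d = 181

181


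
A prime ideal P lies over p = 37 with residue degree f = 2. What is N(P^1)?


N(P^a) = p^(a*f)
= 37^(1*2)
= 37^2
= 1369

1369


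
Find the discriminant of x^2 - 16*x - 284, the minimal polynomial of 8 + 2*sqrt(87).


The element 8 + 2*sqrt(87) has minimal polynomial:
x^2 - 16*x - 284
Discriminant = (-16)^2 - 4*(-284)
= 256 + 1136
= 1392

1392


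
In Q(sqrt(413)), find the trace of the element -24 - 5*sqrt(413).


Tr(a + b*sqrt(d)) = (a + b*sqrt(d)) + (a - b*sqrt(d)) = 2a
= 2 * (-24)
= -48

-48


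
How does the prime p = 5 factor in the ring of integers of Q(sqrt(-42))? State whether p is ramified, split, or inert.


K = Q(sqrt(-42)). Since d mod 4 = 2, disc(K) = -168.
Check p | disc: -168 mod 5 = 2.
p does not divide disc. Compute Legendre symbol (d/p):
3^((5-1)/2) mod 5 = -1
(d/p) = -1, so p is inert: (p) stays prime with e=1, f=2, g=1.
Therefore p is inert.

inert
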